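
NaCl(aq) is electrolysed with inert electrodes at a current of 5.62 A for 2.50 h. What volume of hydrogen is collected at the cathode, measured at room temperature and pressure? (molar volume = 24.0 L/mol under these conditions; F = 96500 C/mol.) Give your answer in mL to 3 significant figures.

6290 mL

Q = 5.62 A × 9000 s = 50580 C
n(e⁻) = 50580 / 96500 = 0.5241 mol
2H⁺ + 2e⁻ → H₂, so n(H₂) = 0.5241 / 2 = 0.2621 mol
V = 0.2621 × 24.0 = 6.290 L
= 6290 mL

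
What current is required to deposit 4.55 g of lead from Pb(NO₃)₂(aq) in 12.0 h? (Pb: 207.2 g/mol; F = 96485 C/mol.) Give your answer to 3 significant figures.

0.0981 A

n(Pb) = 4.55 / 207.2 = 0.02196 mol
Pb²⁺ + 2e⁻ → Pb, so n(e⁻) = 2 × 0.02196 = 0.04392 mol
Q = 0.04392 × 96485 = 4238 C
I = Q / t = 4238 / 43200 s = 0.0981 A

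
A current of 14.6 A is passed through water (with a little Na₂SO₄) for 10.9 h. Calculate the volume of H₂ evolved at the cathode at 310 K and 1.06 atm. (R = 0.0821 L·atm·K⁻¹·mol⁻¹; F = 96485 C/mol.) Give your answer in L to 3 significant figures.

71.3 L

Q = 14.6 A × 39240 s = 5.729×10^5 C
n(e⁻) = 5.729×10^5 / 96485 = 5.938 mol
2H⁺ + 2e⁻ → H₂, so n(H₂) = 5.938 / 2 = 2.969 mol
V = nRT/P = 2.969 × 0.0821 × 310 / 1.06 = 71.29 L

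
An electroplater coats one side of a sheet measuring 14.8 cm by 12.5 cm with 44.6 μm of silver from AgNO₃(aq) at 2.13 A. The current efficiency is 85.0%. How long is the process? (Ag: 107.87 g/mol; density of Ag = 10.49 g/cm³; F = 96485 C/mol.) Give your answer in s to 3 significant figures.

Plated area = 14.8 × 12.5 = 185.0 cm²
Volume = 185.0 × 44.6×10⁻⁴ cm = 0.8251 cm³
m(Ag) = 0.8251 × 10.49 = 8.655 g
n(Ag) = 8.655 / 107.87 = 0.08024 mol; n(e⁻) = 0.08024 mol
Q = 0.08024 × 96485 / 0.850 = 9108 C
t = 9108 / 2.13 = 4276 s

4280 s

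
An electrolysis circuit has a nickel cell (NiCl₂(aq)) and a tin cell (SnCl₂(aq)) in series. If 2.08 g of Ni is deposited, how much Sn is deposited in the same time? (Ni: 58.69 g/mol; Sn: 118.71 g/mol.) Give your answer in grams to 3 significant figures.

4.21 g

n(Ni) = 2.08 / 58.69 = 0.03544 mol
Ni²⁺ + 2e⁻ → Ni, so n(e⁻) = 2 × 0.03544 = 0.07088 mol
Same current for the same time ⇒ same n(e⁻) = 0.07088 mol in both cells.
Sn²⁺ + 2e⁻ → Sn, so n(Sn) = 0.07088 / 2 = 0.03544 mol
m(Sn) = 0.03544 × 118.71 = 4.21 g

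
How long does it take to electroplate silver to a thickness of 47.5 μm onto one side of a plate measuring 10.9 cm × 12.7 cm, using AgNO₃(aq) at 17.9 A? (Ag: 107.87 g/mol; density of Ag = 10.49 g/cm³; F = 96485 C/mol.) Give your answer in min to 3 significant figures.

5.74 min

Plated area = 10.9 × 12.7 = 138.4 cm²
Volume = 138.4 × 47.5×10⁻⁴ cm = 0.6574 cm³
m(Ag) = 0.6574 × 10.49 = 6.896 g
n(Ag) = 6.896 / 107.87 = 0.06393 mol; n(e⁻) = 0.06393 mol
Q = 0.06393 × 96485 = 6168 C
t = 6168 / 17.9 = 344.6 s = 5.74 min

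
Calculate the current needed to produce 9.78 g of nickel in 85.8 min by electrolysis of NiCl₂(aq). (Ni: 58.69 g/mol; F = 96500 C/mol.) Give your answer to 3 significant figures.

6.25 A

n(Ni) = 9.78 / 58.69 = 0.1666 mol
Ni²⁺ + 2e⁻ → Ni, so n(e⁻) = 2 × 0.1666 = 0.3332 mol
Q = 0.3332 × 96500 = 32150 C
I = Q / t = 32150 / 5148 s = 6.25 A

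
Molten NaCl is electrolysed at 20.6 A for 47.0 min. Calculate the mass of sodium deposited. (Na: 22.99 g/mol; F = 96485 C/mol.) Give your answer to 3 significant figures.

Charge passed = 20.6 × 2820 = 58090 C
Moles of electrons = 58090 / 96485 = 0.6021 mol
Na⁺ + e⁻ → Na, so n(Na) = 0.6021 mol
m = 0.6021 × 22.99 = 13.8 g

13.8 g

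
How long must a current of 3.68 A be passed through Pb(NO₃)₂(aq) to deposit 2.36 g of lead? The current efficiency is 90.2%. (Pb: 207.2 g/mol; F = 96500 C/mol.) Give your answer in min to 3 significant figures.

11.0 min

n(Pb) = 2.36 / 207.2 = 0.01139 mol
Pb²⁺ + 2e⁻ → Pb, so n(e⁻) = 2 × 0.01139 = 0.02278 mol
Q = 0.02278 × 96500 / 0.902 = 2437 C
t = Q / I = 2437 / 3.68 = 662.2 s = 11.0 min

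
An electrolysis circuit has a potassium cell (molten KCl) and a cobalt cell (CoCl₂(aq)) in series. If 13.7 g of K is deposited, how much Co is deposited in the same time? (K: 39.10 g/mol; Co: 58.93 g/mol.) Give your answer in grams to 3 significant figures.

10.3 g

n(K) = 13.7 / 39.10 = 0.3504 mol
K⁺ + e⁻ → K, so n(e⁻) = 0.3504 mol
The cells are in series, so the same charge (and hence the same n(e⁻) = 0.3504 mol) passes through both.
Co²⁺ + 2e⁻ → Co, so n(Co) = 0.3504 / 2 = 0.1752 mol
m(Co) = 0.1752 × 58.93 = 10.3 g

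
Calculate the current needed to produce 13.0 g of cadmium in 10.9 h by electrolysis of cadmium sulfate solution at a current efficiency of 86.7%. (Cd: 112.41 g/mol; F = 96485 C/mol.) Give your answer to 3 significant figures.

0.656 A

n(Cd) = 13.0 / 112.41 = 0.1156 mol
Cd²⁺ + 2e⁻ → Cd, so n(e⁻) = 2 × 0.1156 = 0.2312 mol
Q = 0.2312 × 96485 / 0.867 = 25730 C
I = Q / t = 25730 / 39240 s = 0.656 A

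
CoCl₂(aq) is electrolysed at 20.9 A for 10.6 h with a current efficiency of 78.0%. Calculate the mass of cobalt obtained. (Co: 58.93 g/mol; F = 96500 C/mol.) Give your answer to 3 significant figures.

190 g

Q = 20.9 × 38160 = 7.975×10^5 C
n(e⁻) = 7.975×10^5 / 96500 = 8.264 mol
Co²⁺ + 2e⁻ → Co, so theoretical m(Co) = 4.132 × 58.93 = 243.5 g
Actual mass = 78.0% × 243.5 = 190 g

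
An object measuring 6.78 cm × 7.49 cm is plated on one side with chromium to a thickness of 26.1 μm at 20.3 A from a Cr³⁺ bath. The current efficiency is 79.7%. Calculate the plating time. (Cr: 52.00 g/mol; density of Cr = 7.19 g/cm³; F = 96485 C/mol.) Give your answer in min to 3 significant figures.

5.46 min

Plated area = 6.78 × 7.49 = 50.78 cm²
Volume = 50.78 × 26.1×10⁻⁴ cm = 0.1325 cm³
m(Cr) = 0.1325 × 7.19 = 0.9527 g
n(Cr) = 0.9527 / 52.00 = 0.01832 mol; n(e⁻) = 3 × 0.01832 = 0.05496 mol
Q = 0.05496 × 96485 / 0.797 = 6653 C
t = 6653 / 20.3 = 327.7 s = 5.46 min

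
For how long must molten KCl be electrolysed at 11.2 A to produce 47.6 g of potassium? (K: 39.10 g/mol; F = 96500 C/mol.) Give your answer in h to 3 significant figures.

n(K) = 47.6 / 39.10 = 1.217 mol
K⁺ + e⁻ → K, so n(e⁻) = 1.217 mol
Q = 1.217 × 96500 = 1.174×10^5 C
t = Q / I = 1.174×10^5 / 11.2 = 10480 s = 2.91 h

2.91 h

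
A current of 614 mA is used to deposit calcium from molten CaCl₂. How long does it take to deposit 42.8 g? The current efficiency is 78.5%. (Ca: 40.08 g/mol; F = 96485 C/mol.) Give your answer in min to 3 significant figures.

n(Ca) = 42.8 / 40.08 = 1.068 mol
Ca²⁺ + 2e⁻ → Ca, so n(e⁻) = 2 × 1.068 = 2.136 mol
Q = 2.136 × 96485 / 0.785 = 2.625×10^5 C
t = Q / I = 2.625×10^5 / 0.614 = 4.275×10^5 s = 7130 min

7130 min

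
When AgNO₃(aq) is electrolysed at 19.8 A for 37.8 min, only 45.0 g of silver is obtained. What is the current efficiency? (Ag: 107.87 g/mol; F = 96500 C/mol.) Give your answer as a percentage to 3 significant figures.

89.6%

Q = 19.8 × 2268 = 44910 C
n(e⁻) = 44910 / 96500 = 0.4654 mol
Ag⁺ + e⁻ → Ag, so theoretical n(Ag) = 0.4654 mol → 50.20 g
Efficiency = 45.0 / 50.20 = 0.8964 = 89.6%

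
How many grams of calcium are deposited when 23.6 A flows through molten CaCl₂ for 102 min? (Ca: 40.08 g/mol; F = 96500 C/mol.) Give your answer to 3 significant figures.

Charge passed = 23.6 × 6120 = 1.444×10^5 C
n(e⁻) = 1.444×10^5 / 96500 = 1.496 mol
Ca²⁺ + 2e⁻ → Ca, so n(Ca) = 1.496 / 2 = 0.7480 mol
m = 0.7480 × 40.08 = 30.0 g

30.0 g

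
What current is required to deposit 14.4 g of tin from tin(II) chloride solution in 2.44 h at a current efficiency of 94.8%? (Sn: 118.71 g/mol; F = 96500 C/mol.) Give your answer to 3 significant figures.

n(Sn) = 14.4 / 118.71 = 0.1213 mol
Sn²⁺ + 2e⁻ → Sn, so n(e⁻) = 2 × 0.1213 = 0.2426 mol
Q = 0.2426 × 96500 / 0.948 = 24700 C
I = Q / t = 24700 / 8784 s = 2.81 A

2.81 A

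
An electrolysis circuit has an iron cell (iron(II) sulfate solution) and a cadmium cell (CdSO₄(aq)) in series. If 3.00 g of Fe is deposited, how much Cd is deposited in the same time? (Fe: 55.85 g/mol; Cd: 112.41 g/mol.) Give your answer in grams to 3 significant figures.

6.04 g

n(Fe) = 3.00 / 55.85 = 0.05372 mol
Fe²⁺ + 2e⁻ → Fe, so n(e⁻) = 2 × 0.05372 = 0.1074 mol
Since the cells are in series, n(e⁻) in the Cd cell is also 0.1074 mol.
Cd²⁺ + 2e⁻ → Cd, so n(Cd) = 0.1074 / 2 = 0.05370 mol
m(Cd) = 0.05370 × 112.41 = 6.04 g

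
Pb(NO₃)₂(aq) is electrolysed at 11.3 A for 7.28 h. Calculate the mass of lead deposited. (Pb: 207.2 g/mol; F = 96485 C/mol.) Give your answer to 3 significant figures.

Charge passed = 11.3 × 26208 = 2.962×10^5 C
n(e⁻) = 2.962×10^5 / 96485 = 3.070 mol
Pb²⁺ + 2e⁻ → Pb, so n(Pb) = 3.070 / 2 = 1.535 mol
m = 1.535 × 207.2 = 318 g

318 g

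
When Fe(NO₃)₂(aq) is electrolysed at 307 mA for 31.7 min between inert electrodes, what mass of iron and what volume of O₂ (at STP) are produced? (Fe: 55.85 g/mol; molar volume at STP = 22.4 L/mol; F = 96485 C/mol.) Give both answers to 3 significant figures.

0.169 g Fe; 0.0339 L O₂

Q = 0.307 × 1902 = 583.9 C; n(e⁻) = 583.9 / 96485 = 0.006052 mol
Cathode: Fe²⁺ + 2e⁻ → Fe → n(Fe) = 0.006052/2 = 0.003026 mol → 0.169 g
Anode: 2H₂O → O₂ + 4H⁺ + 4e⁻ → n(O₂) = 0.006052/4 = 0.001513 mol → 0.0339 L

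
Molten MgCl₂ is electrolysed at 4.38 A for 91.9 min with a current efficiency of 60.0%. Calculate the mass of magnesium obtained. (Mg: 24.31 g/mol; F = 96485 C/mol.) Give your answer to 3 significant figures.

1.83 g

Q = 4.38 × 5514 = 24150 C
n(e⁻) = 24150 / 96485 = 0.2503 mol
Mg²⁺ + 2e⁻ → Mg, so theoretical m(Mg) = 0.1252 × 24.31 = 3.044 g
Actual mass = 60.0% × 3.044 = 1.83 g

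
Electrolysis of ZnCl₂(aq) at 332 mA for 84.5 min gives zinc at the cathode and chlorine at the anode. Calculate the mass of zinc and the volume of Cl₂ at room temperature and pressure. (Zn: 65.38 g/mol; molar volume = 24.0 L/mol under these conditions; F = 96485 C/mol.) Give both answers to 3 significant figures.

Q = 0.332 × 5070 = 1683 C; n(e⁻) = 1683 / 96485 = 0.01744 mol
Cathode: Zn²⁺ + 2e⁻ → Zn → n(Zn) = 0.01744/2 = 0.008720 mol → 0.570 g
Anode: 2Cl⁻ → Cl₂ + 2e⁻ → n(Cl₂) = 0.01744/2 = 0.008720 mol → 0.209 L

0.570 g Zn; 0.209 L Cl₂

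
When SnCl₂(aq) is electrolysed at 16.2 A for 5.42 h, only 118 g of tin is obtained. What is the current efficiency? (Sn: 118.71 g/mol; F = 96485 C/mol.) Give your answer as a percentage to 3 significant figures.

Q = 16.2 × 19512 = 3.161×10^5 C
n(e⁻) = 3.161×10^5 / 96485 = 3.276 mol
Sn²⁺ + 2e⁻ → Sn, so theoretical n(Sn) = 1.638 mol → 194.4 g
Efficiency = 118 / 194.4 = 0.6070 = 60.7%

60.7%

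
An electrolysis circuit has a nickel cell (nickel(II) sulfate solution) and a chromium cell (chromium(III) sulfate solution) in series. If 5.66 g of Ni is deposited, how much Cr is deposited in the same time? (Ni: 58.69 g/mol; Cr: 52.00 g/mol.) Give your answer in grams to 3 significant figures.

3.34 g

n(Ni) = 5.66 / 58.69 = 0.09644 mol
Ni²⁺ + 2e⁻ → Ni, so n(e⁻) = 2 × 0.09644 = 0.1929 mol
In series, the same 0.1929 mol of electrons flows through the second cell.
Cr³⁺ + 3e⁻ → Cr, so n(Cr) = 0.1929 / 3 = 0.06430 mol
m(Cr) = 0.06430 × 52.00 = 3.34 g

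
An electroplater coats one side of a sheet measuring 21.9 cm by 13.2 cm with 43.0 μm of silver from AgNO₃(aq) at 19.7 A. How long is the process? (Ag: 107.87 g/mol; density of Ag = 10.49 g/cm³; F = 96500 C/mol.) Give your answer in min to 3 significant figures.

9.87 min

Plated area = 21.9 × 13.2 = 289.1 cm²
Volume = 289.1 × 43.0×10⁻⁴ cm = 1.243 cm³
m(Ag) = 1.243 × 10.49 = 13.04 g
n(Ag) = 13.04 / 107.87 = 0.1209 mol; n(e⁻) = 0.1209 mol
Q = 0.1209 × 96500 = 11670 C
t = 11670 / 19.7 = 592.4 s = 9.87 min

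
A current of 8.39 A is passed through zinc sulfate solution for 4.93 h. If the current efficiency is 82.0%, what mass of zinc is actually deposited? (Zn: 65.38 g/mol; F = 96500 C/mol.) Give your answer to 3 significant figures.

41.4 g

Q = 8.39 × 17748 = 1.489×10^5 C
n(e⁻) = 1.489×10^5 / 96500 = 1.543 mol
Zn²⁺ + 2e⁻ → Zn, so theoretical m(Zn) = 0.7715 × 65.38 = 50.44 g
Actual mass = 82.0% × 50.44 = 41.4 g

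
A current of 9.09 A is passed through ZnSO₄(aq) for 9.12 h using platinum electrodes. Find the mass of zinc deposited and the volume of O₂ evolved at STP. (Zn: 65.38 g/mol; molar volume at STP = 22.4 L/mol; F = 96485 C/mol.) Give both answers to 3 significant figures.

Q = 9.09 × 32832 = 2.984×10^5 C; n(e⁻) = 2.984×10^5 / 96485 = 3.093 mol
Cathode: Zn²⁺ + 2e⁻ → Zn → n(Zn) = 3.093/2 = 1.547 mol → 101 g
Anode: 2H₂O → O₂ + 4H⁺ + 4e⁻ → n(O₂) = 3.093/4 = 0.7733 mol → 17.3 L

101 g Zn; 17.3 L O₂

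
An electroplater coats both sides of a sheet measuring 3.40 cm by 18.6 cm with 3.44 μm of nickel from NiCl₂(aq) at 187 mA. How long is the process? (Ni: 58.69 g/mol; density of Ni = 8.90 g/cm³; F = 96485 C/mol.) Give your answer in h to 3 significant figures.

1.89 h

Plated area = 2 × 3.40 × 18.6 = 126.5 cm²
Volume = 126.5 × 3.44×10⁻⁴ cm = 0.04352 cm³
m(Ni) = 0.04352 × 8.90 = 0.3873 g
n(Ni) = 0.3873 / 58.69 = 0.006599 mol; n(e⁻) = 2 × 0.006599 = 0.01320 mol
Q = 0.01320 × 96485 = 1274 C
t = 1274 / 0.187 = 6813 s = 1.89 h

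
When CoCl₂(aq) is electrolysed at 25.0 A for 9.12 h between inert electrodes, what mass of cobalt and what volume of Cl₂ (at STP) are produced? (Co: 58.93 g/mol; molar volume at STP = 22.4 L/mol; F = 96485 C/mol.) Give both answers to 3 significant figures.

251 g Co; 95.3 L Cl₂

Q = 25.0 × 32832 = 8.208×10^5 C; n(e⁻) = 8.208×10^5 / 96485 = 8.507 mol
Cathode: Co²⁺ + 2e⁻ → Co → n(Co) = 8.507/2 = 4.254 mol → 251 g
Anode: 2Cl⁻ → Cl₂ + 2e⁻ → n(Cl₂) = 8.507/2 = 4.254 mol → 95.3 L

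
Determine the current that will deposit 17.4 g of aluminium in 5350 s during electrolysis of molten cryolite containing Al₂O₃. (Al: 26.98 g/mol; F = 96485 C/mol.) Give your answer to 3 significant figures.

n(Al) = 17.4 / 26.98 = 0.6449 mol
Al³⁺ + 3e⁻ → Al, so n(e⁻) = 3 × 0.6449 = 1.935 mol
Q = 1.935 × 96485 = 1.867×10^5 C
I = Q / t = 1.867×10^5 / 5350 s = 34.9 A

34.9 A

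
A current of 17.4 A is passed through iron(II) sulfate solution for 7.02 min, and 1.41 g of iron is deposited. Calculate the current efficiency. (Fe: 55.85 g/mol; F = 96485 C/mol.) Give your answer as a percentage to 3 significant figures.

66.5%

Q = 17.4 × 421.2 = 7329 C
n(e⁻) = 7329 / 96485 = 0.07596 mol
Fe²⁺ + 2e⁻ → Fe, so theoretical n(Fe) = 0.03798 mol → 2.121 g
Efficiency = 1.41 / 2.121 = 0.6648 = 66.5%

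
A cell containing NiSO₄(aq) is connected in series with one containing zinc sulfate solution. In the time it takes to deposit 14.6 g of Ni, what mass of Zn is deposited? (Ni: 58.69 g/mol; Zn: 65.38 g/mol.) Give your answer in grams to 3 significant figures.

16.3 g

n(Ni) = 14.6 / 58.69 = 0.2488 mol
Ni²⁺ + 2e⁻ → Ni, so n(e⁻) = 2 × 0.2488 = 0.4976 mol
The cells are in series, so the same charge (and hence the same n(e⁻) = 0.4976 mol) passes through both.
Zn²⁺ + 2e⁻ → Zn, so n(Zn) = 0.4976 / 2 = 0.2488 mol
m(Zn) = 0.2488 × 65.38 = 16.3 g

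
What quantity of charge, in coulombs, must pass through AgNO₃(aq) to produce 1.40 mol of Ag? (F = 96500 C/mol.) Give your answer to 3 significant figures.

Ag⁺ + e⁻ → Ag, so n(e⁻) = 1 × 1.40 = 1.400 mol
Q = 1.400 × 96500 = 1.351×10^5 C

1.35×10^5 C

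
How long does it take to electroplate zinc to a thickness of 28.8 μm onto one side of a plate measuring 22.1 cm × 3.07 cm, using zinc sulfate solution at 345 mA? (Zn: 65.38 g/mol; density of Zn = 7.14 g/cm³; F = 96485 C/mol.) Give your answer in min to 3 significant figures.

199 min

Plated area = 22.1 × 3.07 = 67.85 cm²
Volume = 67.85 × 28.8×10⁻⁴ cm = 0.1954 cm³
m(Zn) = 0.1954 × 7.14 = 1.395 g
n(Zn) = 1.395 / 65.38 = 0.02134 mol; n(e⁻) = 2 × 0.02134 = 0.04268 mol
Q = 0.04268 × 96485 = 4118 C
t = 4118 / 0.345 = 11940 s = 199 min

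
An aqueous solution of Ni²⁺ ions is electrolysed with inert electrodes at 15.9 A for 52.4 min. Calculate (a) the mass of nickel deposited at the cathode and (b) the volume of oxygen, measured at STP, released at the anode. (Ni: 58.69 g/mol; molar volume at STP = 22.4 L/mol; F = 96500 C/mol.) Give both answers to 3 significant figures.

15.2 g Ni; 2.90 L O₂

Q = 15.9 × 3144 = 49990 C; n(e⁻) = 49990 / 96500 = 0.5180 mol
Cathode: Ni²⁺ + 2e⁻ → Ni → n(Ni) = 0.5180/2 = 0.2590 mol → 15.2 g
Anode: 2H₂O → O₂ + 4H⁺ + 4e⁻ → n(O₂) = 0.5180/4 = 0.1295 mol → 2.90 L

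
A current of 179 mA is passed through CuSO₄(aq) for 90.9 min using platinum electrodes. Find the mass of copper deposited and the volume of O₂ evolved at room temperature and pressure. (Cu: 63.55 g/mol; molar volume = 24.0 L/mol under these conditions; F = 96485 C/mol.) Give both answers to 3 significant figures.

0.322 g Cu; 0.0607 L O₂

Q = 0.179 × 5454 = 976.3 C; n(e⁻) = 976.3 / 96485 = 0.01012 mol
Cathode: Cu²⁺ + 2e⁻ → Cu → n(Cu) = 0.01012/2 = 0.005060 mol → 0.322 g
Anode: 2H₂O → O₂ + 4H⁺ + 4e⁻ → n(O₂) = 0.01012/4 = 0.002530 mol → 0.0607 L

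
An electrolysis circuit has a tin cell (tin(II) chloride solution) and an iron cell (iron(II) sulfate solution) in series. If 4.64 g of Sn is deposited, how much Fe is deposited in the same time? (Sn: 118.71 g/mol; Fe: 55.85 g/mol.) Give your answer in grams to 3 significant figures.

2.18 g

n(Sn) = 4.64 / 118.71 = 0.03909 mol
Sn²⁺ + 2e⁻ → Sn, so n(e⁻) = 2 × 0.03909 = 0.07818 mol
In series, the same 0.07818 mol of electrons flows through the second cell.
Fe²⁺ + 2e⁻ → Fe, so n(Fe) = 0.07818 / 2 = 0.03909 mol
m(Fe) = 0.03909 × 55.85 = 2.18 g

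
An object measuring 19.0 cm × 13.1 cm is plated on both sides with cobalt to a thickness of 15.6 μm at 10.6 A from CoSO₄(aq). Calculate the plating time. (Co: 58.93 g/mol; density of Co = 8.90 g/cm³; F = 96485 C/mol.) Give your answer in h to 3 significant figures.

Plated area = 2 × 19.0 × 13.1 = 497.8 cm²
Volume = 497.8 × 15.6×10⁻⁴ cm = 0.7766 cm³
m(Co) = 0.7766 × 8.90 = 6.912 g
n(Co) = 6.912 / 58.93 = 0.1173 mol; n(e⁻) = 2 × 0.1173 = 0.2346 mol
Q = 0.2346 × 96485 = 22640 C
t = 22640 / 10.6 = 2136 s = 0.593 h

0.593 h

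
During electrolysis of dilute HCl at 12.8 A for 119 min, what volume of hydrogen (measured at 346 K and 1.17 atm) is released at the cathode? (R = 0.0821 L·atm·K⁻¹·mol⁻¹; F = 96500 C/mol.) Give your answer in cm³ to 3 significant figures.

Q = 12.8 A × 7140 s = 91390 C
n(e⁻) = Q/F = 91390/96500 = 0.9470 mol
2H⁺ + 2e⁻ → H₂, so n(H₂) = 0.9470 / 2 = 0.4735 mol
V = nRT/P = 0.4735 × 0.0821 × 346 / 1.17 = 11.50 L
= 11500 cm³

11500 cm³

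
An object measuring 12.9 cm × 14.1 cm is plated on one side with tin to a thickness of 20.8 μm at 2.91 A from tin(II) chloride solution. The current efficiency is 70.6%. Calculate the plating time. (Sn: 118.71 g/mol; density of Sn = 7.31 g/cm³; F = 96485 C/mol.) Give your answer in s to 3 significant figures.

Plated area = 12.9 × 14.1 = 181.9 cm²
Volume = 181.9 × 20.8×10⁻⁴ cm = 0.3784 cm³
m(Sn) = 0.3784 × 7.31 = 2.766 g
n(Sn) = 2.766 / 118.71 = 0.02330 mol; n(e⁻) = 2 × 0.02330 = 0.04660 mol
Q = 0.04660 × 96485 / 0.706 = 6369 C
t = 6369 / 2.91 = 2189 s

2190 s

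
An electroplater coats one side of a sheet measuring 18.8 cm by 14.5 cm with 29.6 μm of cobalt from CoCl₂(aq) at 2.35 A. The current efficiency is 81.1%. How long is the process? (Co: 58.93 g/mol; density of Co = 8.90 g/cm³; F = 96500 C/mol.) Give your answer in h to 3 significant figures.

Plated area = 18.8 × 14.5 = 272.6 cm²
Volume = 272.6 × 29.6×10⁻⁴ cm = 0.8069 cm³
m(Co) = 0.8069 × 8.90 = 7.181 g
n(Co) = 7.181 / 58.93 = 0.1219 mol; n(e⁻) = 2 × 0.1219 = 0.2438 mol
Q = 0.2438 × 96500 / 0.811 = 29010 C
t = 29010 / 2.35 = 12340 s = 3.43 h

3.43 h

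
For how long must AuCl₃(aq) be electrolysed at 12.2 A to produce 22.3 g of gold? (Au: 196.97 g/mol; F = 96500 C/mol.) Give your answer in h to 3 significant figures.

n(Au) = 22.3 / 196.97 = 0.1132 mol
Au³⁺ + 3e⁻ → Au, so n(e⁻) = 3 × 0.1132 = 0.3396 mol
Q = 0.3396 × 96500 = 32770 C
t = Q / I = 32770 / 12.2 = 2686 s = 0.746 h

0.746 h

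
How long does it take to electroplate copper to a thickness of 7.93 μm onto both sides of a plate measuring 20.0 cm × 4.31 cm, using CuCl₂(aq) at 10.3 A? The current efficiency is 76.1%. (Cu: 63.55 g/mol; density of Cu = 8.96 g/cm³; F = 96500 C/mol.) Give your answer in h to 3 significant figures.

0.132 h

Plated area = 2 × 20.0 × 4.31 = 172.4 cm²
Volume = 172.4 × 7.93×10⁻⁴ cm = 0.1367 cm³
m(Cu) = 0.1367 × 8.96 = 1.225 g
n(Cu) = 1.225 / 63.55 = 0.01928 mol; n(e⁻) = 2 × 0.01928 = 0.03856 mol
Q = 0.03856 × 96500 / 0.761 = 4890 C
t = 4890 / 10.3 = 474.8 s = 0.132 h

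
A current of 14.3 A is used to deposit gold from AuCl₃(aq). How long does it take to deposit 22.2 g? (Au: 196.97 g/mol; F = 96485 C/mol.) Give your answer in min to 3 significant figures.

n(Au) = 22.2 / 196.97 = 0.1127 mol
Au³⁺ + 3e⁻ → Au, so n(e⁻) = 3 × 0.1127 = 0.3381 mol
Q = 0.3381 × 96485 = 32620 C
t = Q / I = 32620 / 14.3 = 2281 s = 38.0 min

38.0 min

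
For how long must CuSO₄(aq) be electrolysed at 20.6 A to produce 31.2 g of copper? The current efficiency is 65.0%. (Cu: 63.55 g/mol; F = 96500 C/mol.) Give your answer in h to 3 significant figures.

n(Cu) = 31.2 / 63.55 = 0.4910 mol
Cu²⁺ + 2e⁻ → Cu, so n(e⁻) = 2 × 0.4910 = 0.9820 mol
Q = 0.9820 × 96500 / 0.650 = 1.458×10^5 C
t = Q / I = 1.458×10^5 / 20.6 = 7078 s = 1.97 h

1.97 h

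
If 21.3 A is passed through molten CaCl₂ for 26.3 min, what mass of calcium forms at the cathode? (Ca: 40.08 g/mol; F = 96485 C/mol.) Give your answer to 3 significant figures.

6.98 g

Q = It = 21.3 × 1578 = 33610 C
Moles of electrons = 33610 / 96485 = 0.3483 mol
Ca²⁺ + 2e⁻ → Ca, so n(Ca) = 0.3483 / 2 = 0.1742 mol
m = 0.1742 × 40.08 = 6.98 g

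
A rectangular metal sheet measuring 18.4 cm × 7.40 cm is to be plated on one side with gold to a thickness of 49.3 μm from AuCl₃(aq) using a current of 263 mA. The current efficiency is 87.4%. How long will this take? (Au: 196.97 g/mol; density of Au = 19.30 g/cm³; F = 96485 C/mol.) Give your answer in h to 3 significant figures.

Plated area = 18.4 × 7.40 = 136.2 cm²
Volume = 136.2 × 49.3×10⁻⁴ cm = 0.6715 cm³
m(Au) = 0.6715 × 19.30 = 12.96 g
n(Au) = 12.96 / 196.97 = 0.06580 mol; n(e⁻) = 3 × 0.06580 = 0.1974 mol
Q = 0.1974 × 96485 / 0.874 = 21790 C
t = 21790 / 0.263 = 82850 s = 23.0 h

23.0 h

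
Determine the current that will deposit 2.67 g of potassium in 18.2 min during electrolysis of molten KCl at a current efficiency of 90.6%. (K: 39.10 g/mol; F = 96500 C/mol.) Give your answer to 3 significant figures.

6.66 A

n(K) = 2.67 / 39.10 = 0.06829 mol
K⁺ + e⁻ → K, so n(e⁻) = 0.06829 mol
Q = 0.06829 × 96500 / 0.906 = 7274 C
I = Q / t = 7274 / 1092 s = 6.66 A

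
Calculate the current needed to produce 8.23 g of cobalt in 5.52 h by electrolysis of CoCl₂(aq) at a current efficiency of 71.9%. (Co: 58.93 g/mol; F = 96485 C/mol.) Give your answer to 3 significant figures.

n(Co) = 8.23 / 58.93 = 0.1397 mol
Co²⁺ + 2e⁻ → Co, so n(e⁻) = 2 × 0.1397 = 0.2794 mol
Q = 0.2794 × 96485 / 0.719 = 37490 C
I = Q / t = 37490 / 19872 s = 1.89 A

1.89 A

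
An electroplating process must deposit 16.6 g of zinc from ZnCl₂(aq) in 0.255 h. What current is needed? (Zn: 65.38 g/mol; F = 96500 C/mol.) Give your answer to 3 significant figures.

53.4 A

n(Zn) = 16.6 / 65.38 = 0.2539 mol
Zn²⁺ + 2e⁻ → Zn, so n(e⁻) = 2 × 0.2539 = 0.5078 mol
Q = 0.5078 × 96500 = 49000 C
I = Q / t = 49000 / 918 s = 53.4 A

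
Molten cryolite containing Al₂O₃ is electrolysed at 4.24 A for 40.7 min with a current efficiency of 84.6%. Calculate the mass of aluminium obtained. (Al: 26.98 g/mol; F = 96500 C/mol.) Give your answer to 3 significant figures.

Q = 4.24 × 2442 = 10350 C
n(e⁻) = 10350 / 96500 = 0.1073 mol
Al³⁺ + 3e⁻ → Al, so theoretical m(Al) = 0.03577 × 26.98 = 0.9651 g
Actual mass = 84.6% × 0.9651 = 0.816 g

0.816 g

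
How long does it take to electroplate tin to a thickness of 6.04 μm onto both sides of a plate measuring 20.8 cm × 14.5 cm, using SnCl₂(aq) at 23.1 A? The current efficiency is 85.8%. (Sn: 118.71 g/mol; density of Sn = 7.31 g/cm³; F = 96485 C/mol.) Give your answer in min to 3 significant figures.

Plated area = 2 × 20.8 × 14.5 = 603.2 cm²
Volume = 603.2 × 6.04×10⁻⁴ cm = 0.3643 cm³
m(Sn) = 0.3643 × 7.31 = 2.663 g
n(Sn) = 2.663 / 118.71 = 0.02243 mol; n(e⁻) = 2 × 0.02243 = 0.04486 mol
Q = 0.04486 × 96485 / 0.858 = 5045 C
t = 5045 / 23.1 = 218.4 s = 3.64 min

3.64 min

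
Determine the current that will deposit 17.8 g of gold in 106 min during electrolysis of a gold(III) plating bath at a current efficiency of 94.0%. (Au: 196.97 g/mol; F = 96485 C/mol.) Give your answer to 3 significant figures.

4.38 A

n(Au) = 17.8 / 196.97 = 0.09037 mol
Au³⁺ + 3e⁻ → Au, so n(e⁻) = 3 × 0.09037 = 0.2711 mol
Q = 0.2711 × 96485 / 0.940 = 27830 C
I = Q / t = 27830 / 6360 s = 4.38 A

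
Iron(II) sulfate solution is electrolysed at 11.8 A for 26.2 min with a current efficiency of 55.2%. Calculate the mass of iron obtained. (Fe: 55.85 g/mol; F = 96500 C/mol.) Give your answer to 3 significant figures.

Q = 11.8 × 1572 = 18550 C
n(e⁻) = 18550 / 96500 = 0.1922 mol
Fe²⁺ + 2e⁻ → Fe, so theoretical m(Fe) = 0.09610 × 55.85 = 5.367 g
Actual mass = 55.2% × 5.367 = 2.96 g

2.96 g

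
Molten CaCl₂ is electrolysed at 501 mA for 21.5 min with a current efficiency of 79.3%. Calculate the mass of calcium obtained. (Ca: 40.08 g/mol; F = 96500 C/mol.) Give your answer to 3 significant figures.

Q = 0.501 × 1290 = 646.3 C
n(e⁻) = 646.3 / 96500 = 0.006697 mol
Ca²⁺ + 2e⁻ → Ca, so theoretical m(Ca) = 0.003349 × 40.08 = 0.1342 g
Actual mass = 79.3% × 0.1342 = 0.106 g

0.106 g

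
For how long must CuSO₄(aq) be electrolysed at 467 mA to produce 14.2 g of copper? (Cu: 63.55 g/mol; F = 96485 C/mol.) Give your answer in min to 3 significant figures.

1540 min

n(Cu) = 14.2 / 63.55 = 0.2234 mol
Cu²⁺ + 2e⁻ → Cu, so n(e⁻) = 2 × 0.2234 = 0.4468 mol
Q = 0.4468 × 96485 = 43110 C
t = Q / I = 43110 / 0.467 = 92310 s = 1540 min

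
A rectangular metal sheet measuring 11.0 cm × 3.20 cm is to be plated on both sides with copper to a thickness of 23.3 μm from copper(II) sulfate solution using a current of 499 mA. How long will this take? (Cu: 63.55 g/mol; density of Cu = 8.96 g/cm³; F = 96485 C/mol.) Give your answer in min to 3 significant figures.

149 min

Plated area = 2 × 11.0 × 3.20 = 70.40 cm²
Volume = 70.40 × 23.3×10⁻⁴ cm = 0.1640 cm³
m(Cu) = 0.1640 × 8.96 = 1.469 g
n(Cu) = 1.469 / 63.55 = 0.02312 mol; n(e⁻) = 2 × 0.02312 = 0.04624 mol
Q = 0.04624 × 96485 = 4461 C
t = 4461 / 0.499 = 8940 s = 149 min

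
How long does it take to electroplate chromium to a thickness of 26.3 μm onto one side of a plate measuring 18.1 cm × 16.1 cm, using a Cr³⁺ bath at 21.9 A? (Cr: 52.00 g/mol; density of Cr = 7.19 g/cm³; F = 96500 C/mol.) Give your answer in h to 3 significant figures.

Plated area = 18.1 × 16.1 = 291.4 cm²
Volume = 291.4 × 26.3×10⁻⁴ cm = 0.7664 cm³
m(Cr) = 0.7664 × 7.19 = 5.510 g
n(Cr) = 5.510 / 52.00 = 0.1060 mol; n(e⁻) = 3 × 0.1060 = 0.3180 mol
Q = 0.3180 × 96500 = 30690 C
t = 30690 / 21.9 = 1401 s = 0.389 h

0.389 h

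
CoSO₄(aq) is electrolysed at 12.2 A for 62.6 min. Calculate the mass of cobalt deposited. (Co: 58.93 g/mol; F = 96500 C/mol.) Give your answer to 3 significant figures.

Charge passed = 12.2 × 3756 = 45820 C
n(e⁻) = Q/F = 45820/96500 = 0.4748 mol
Co²⁺ + 2e⁻ → Co, so n(Co) = 0.4748 / 2 = 0.2374 mol
m = 0.2374 × 58.93 = 14.0 g

14.0 g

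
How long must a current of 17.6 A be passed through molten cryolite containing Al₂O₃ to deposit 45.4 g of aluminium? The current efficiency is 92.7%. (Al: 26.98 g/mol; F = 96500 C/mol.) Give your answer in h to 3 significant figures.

8.29 h

n(Al) = 45.4 / 26.98 = 1.683 mol
Al³⁺ + 3e⁻ → Al, so n(e⁻) = 3 × 1.683 = 5.049 mol
Q = 5.049 × 96500 / 0.927 = 5.256×10^5 C
t = Q / I = 5.256×10^5 / 17.6 = 29860 s = 8.29 h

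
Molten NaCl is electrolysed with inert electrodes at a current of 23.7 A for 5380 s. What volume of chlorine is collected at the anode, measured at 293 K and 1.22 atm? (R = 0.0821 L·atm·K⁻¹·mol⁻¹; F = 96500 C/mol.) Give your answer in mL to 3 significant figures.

Q = 23.7 A × 5380 s = 1.275×10^5 C
n(e⁻) = 1.275×10^5 / 96500 = 1.321 mol
2Cl⁻ → Cl₂ + 2e⁻, so n(Cl₂) = 1.321 / 2 = 0.6605 mol
V = nRT/P = 0.6605 × 0.0821 × 293 / 1.22 = 13.02 L
= 13000 mL

13000 mL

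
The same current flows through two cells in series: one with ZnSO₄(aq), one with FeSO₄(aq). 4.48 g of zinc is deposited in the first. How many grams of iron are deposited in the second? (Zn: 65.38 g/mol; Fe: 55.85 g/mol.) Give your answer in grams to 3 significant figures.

n(Zn) = 4.48 / 65.38 = 0.06852 mol
Zn²⁺ + 2e⁻ → Zn, so n(e⁻) = 2 × 0.06852 = 0.1370 mol
Same current for the same time ⇒ same n(e⁻) = 0.1370 mol in both cells.
Fe²⁺ + 2e⁻ → Fe, so n(Fe) = 0.1370 / 2 = 0.06850 mol
m(Fe) = 0.06850 × 55.85 = 3.83 g

3.83 g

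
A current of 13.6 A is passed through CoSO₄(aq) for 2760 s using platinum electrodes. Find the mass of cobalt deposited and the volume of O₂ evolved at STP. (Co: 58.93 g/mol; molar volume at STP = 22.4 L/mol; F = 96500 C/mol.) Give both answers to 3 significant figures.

Q = 13.6 × 2760 = 37540 C; n(e⁻) = 37540 / 96500 = 0.3890 mol
Cathode: Co²⁺ + 2e⁻ → Co → n(Co) = 0.3890/2 = 0.1945 mol → 11.5 g
Anode: 2H₂O → O₂ + 4H⁺ + 4e⁻ → n(O₂) = 0.3890/4 = 0.09725 mol → 2.18 L

11.5 g Co; 2.18 L O₂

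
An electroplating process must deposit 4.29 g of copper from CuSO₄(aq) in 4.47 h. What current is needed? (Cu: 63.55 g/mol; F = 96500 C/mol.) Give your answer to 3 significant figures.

n(Cu) = 4.29 / 63.55 = 0.06751 mol
Cu²⁺ + 2e⁻ → Cu, so n(e⁻) = 2 × 0.06751 = 0.1350 mol
Q = 0.1350 × 96500 = 13030 C
I = Q / t = 13030 / 16092 s = 0.810 A

0.810 A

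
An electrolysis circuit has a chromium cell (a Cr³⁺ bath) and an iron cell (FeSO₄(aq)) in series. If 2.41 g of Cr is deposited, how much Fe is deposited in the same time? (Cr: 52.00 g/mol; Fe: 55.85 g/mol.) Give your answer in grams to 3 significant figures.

n(Cr) = 2.41 / 52.00 = 0.04635 mol
Cr³⁺ + 3e⁻ → Cr, so n(e⁻) = 3 × 0.04635 = 0.1391 mol
The cells are in series, so the same charge (and hence the same n(e⁻) = 0.1391 mol) passes through both.
Fe²⁺ + 2e⁻ → Fe, so n(Fe) = 0.1391 / 2 = 0.06955 mol
m(Fe) = 0.06955 × 55.85 = 3.88 g

3.88 g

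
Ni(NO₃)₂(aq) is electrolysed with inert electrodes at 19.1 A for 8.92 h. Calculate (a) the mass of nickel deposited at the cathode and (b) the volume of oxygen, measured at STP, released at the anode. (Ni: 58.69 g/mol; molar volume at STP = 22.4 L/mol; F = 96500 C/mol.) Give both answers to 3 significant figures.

Q = 19.1 × 32112 = 6.133×10^5 C; n(e⁻) = 6.133×10^5 / 96500 = 6.355 mol
Cathode: Ni²⁺ + 2e⁻ → Ni → n(Ni) = 6.355/2 = 3.178 mol → 187 g
Anode: 2H₂O → O₂ + 4H⁺ + 4e⁻ → n(O₂) = 6.355/4 = 1.589 mol → 35.6 L

187 g Ni; 35.6 L O₂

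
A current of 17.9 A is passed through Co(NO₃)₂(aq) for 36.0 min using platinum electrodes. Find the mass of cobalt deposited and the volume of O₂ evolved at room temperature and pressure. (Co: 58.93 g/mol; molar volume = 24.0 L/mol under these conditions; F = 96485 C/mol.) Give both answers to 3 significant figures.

11.8 g Co; 2.40 L O₂

Q = 17.9 × 2160 = 38660 C; n(e⁻) = 38660 / 96485 = 0.4007 mol
Cathode: Co²⁺ + 2e⁻ → Co → n(Co) = 0.4007/2 = 0.2004 mol → 11.8 g
Anode: 2H₂O → O₂ + 4H⁺ + 4e⁻ → n(O₂) = 0.4007/4 = 0.1002 mol → 2.40 L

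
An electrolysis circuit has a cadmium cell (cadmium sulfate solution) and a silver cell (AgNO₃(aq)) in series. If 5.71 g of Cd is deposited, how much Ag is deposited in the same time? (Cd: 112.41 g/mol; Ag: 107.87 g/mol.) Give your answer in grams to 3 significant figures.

n(Cd) = 5.71 / 112.41 = 0.05080 mol
Cd²⁺ + 2e⁻ → Cd, so n(e⁻) = 2 × 0.05080 = 0.1016 mol
The cells are in series, so the same charge (and hence the same n(e⁻) = 0.1016 mol) passes through both.
Ag⁺ + e⁻ → Ag, so n(Ag) = 0.1016 mol
m(Ag) = 0.1016 × 107.87 = 11.0 g

11.0 g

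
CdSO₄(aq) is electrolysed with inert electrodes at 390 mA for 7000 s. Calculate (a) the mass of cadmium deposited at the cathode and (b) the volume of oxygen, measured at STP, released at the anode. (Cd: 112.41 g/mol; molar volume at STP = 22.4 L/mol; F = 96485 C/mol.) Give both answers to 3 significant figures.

1.59 g Cd; 0.158 L O₂

Q = 0.390 × 7000 = 2730 C; n(e⁻) = 2730 / 96485 = 0.02829 mol
Cathode: Cd²⁺ + 2e⁻ → Cd → n(Cd) = 0.02829/2 = 0.01415 mol → 1.59 g
Anode: 2H₂O → O₂ + 4H⁺ + 4e⁻ → n(O₂) = 0.02829/4 = 0.007073 mol → 0.158 L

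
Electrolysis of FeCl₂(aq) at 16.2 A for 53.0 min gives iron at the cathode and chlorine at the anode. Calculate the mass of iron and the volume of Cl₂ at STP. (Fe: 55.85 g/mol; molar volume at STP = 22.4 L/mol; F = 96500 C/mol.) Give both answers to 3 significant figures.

Q = 16.2 × 3180 = 51520 C; n(e⁻) = 51520 / 96500 = 0.5339 mol
Cathode: Fe²⁺ + 2e⁻ → Fe → n(Fe) = 0.5339/2 = 0.2670 mol → 14.9 g
Anode: 2Cl⁻ → Cl₂ + 2e⁻ → n(Cl₂) = 0.5339/2 = 0.2670 mol → 5.98 L

14.9 g Fe; 5.98 L Cl₂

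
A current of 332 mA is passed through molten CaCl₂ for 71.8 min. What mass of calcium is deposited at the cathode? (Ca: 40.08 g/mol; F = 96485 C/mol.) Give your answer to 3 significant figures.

Q = 0.332 A × 4308 s = 1430 C
n(e⁻) = Q/F = 1430/96485 = 0.01482 mol
Ca²⁺ + 2e⁻ → Ca, so n(Ca) = 0.01482 / 2 = 0.007410 mol
m = 0.007410 × 40.08 = 0.297 g

0.297 g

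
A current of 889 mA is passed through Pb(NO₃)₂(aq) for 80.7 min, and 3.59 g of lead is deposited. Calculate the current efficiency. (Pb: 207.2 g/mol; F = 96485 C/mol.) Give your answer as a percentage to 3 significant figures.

77.7%

Q = 0.889 × 4842 = 4305 C
n(e⁻) = 4305 / 96485 = 0.04462 mol
Pb²⁺ + 2e⁻ → Pb, so theoretical n(Pb) = 0.02231 mol → 4.623 g
Efficiency = 3.59 / 4.623 = 0.7766 = 77.7%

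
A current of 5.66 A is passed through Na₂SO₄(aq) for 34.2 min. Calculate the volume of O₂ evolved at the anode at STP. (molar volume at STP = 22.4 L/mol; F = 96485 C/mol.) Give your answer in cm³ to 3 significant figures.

Charge passed = 5.66 × 2052 = 11610 C
n(e⁻) = Q/F = 11610/96485 = 0.1203 mol
2H₂O → O₂ + 4H⁺ + 4e⁻, so n(O₂) = 0.1203 / 4 = 0.03008 mol
V = 0.03008 × 22.4 = 0.6738 L
= 674 cm³

674 cm³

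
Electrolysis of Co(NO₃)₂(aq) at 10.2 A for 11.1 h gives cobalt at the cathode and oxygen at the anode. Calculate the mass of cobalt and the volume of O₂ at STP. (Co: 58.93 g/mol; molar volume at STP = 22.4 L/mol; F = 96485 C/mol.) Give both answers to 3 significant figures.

Q = 10.2 × 39960 = 4.076×10^5 C; n(e⁻) = 4.076×10^5 / 96485 = 4.224 mol
Cathode: Co²⁺ + 2e⁻ → Co → n(Co) = 4.224/2 = 2.112 mol → 124 g
Anode: 2H₂O → O₂ + 4H⁺ + 4e⁻ → n(O₂) = 4.224/4 = 1.056 mol → 23.7 L

124 g Co; 23.7 L O₂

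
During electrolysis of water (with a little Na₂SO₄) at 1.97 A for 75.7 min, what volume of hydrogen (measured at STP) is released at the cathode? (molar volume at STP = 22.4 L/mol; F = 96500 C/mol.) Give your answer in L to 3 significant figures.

1.04 L

Q = 1.97 A × 4542 s = 8948 C
n(e⁻) = 8948 / 96500 = 0.09273 mol
2H⁺ + 2e⁻ → H₂, so n(H₂) = 0.09273 / 2 = 0.04637 mol
V = 0.04637 × 22.4 = 1.039 L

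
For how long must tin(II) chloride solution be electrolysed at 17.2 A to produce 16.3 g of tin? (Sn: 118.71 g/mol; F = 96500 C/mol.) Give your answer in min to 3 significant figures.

n(Sn) = 16.3 / 118.71 = 0.1373 mol
Sn²⁺ + 2e⁻ → Sn, so n(e⁻) = 2 × 0.1373 = 0.2746 mol
Q = 0.2746 × 96500 = 26500 C
t = Q / I = 26500 / 17.2 = 1541 s = 25.7 min

25.7 min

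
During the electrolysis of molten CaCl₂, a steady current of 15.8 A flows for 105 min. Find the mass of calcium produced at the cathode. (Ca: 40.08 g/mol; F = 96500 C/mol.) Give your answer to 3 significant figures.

20.7 g

Q = 15.8 A × 6300 s = 99540 C
Moles of electrons = 99540 / 96500 = 1.032 mol
Ca²⁺ + 2e⁻ → Ca, so n(Ca) = 1.032 / 2 = 0.5160 mol
m = 0.5160 × 40.08 = 20.7 g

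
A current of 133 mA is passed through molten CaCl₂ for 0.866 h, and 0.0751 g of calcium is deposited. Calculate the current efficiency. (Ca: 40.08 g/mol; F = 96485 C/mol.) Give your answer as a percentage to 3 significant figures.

Q = 0.133 × 3117.6 = 414.6 C
n(e⁻) = 414.6 / 96485 = 0.004297 mol
Ca²⁺ + 2e⁻ → Ca, so theoretical n(Ca) = 0.002149 mol → 0.08613 g
Efficiency = 0.0751 / 0.08613 = 0.8719 = 87.2%

87.2%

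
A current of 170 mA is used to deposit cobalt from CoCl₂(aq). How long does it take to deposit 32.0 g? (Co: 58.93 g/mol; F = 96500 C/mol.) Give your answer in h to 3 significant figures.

171 h

n(Co) = 32.0 / 58.93 = 0.5430 mol
Co²⁺ + 2e⁻ → Co, so n(e⁻) = 2 × 0.5430 = 1.086 mol
Q = 1.086 × 96500 = 1.048×10^5 C
t = Q / I = 1.048×10^5 / 0.170 = 6.165×10^5 s = 171 h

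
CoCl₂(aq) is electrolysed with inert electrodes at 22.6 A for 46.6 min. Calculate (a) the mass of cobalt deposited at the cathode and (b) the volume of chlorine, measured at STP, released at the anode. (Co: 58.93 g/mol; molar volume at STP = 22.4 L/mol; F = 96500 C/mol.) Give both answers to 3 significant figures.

19.3 g Co; 7.33 L Cl₂

Q = 22.6 × 2796 = 63190 C; n(e⁻) = 63190 / 96500 = 0.6548 mol
Cathode: Co²⁺ + 2e⁻ → Co → n(Co) = 0.6548/2 = 0.3274 mol → 19.3 g
Anode: 2Cl⁻ → Cl₂ + 2e⁻ → n(Cl₂) = 0.6548/2 = 0.3274 mol → 7.33 L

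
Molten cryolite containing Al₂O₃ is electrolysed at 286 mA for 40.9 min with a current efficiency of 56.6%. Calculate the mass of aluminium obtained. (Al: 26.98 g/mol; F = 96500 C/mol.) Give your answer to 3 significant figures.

0.0370 g

Q = 0.286 × 2454 = 701.8 C
n(e⁻) = 701.8 / 96500 = 0.007273 mol
Al³⁺ + 3e⁻ → Al, so theoretical m(Al) = 0.002424 × 26.98 = 0.06540 g
Actual mass = 56.6% × 0.06540 = 0.0370 g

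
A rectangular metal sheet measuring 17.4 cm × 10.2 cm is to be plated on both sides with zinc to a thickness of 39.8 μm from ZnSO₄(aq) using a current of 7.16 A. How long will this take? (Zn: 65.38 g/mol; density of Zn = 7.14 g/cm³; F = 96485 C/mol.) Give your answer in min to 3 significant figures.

Plated area = 2 × 17.4 × 10.2 = 355.0 cm²
Volume = 355.0 × 39.8×10⁻⁴ cm = 1.413 cm³
m(Zn) = 1.413 × 7.14 = 10.09 g
n(Zn) = 10.09 / 65.38 = 0.1543 mol; n(e⁻) = 2 × 0.1543 = 0.3086 mol
Q = 0.3086 × 96485 = 29780 C
t = 29780 / 7.16 = 4159 s = 69.3 min

69.3 min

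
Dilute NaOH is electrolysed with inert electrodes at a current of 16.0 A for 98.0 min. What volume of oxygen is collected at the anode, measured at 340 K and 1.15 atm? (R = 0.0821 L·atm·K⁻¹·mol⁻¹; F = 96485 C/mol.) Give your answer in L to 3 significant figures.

Q = It = 16.0 × 5880 = 94080 C
Moles of electrons = 94080 / 96485 = 0.9751 mol
2H₂O → O₂ + 4H⁺ + 4e⁻, so n(O₂) = 0.9751 / 4 = 0.2438 mol
V = nRT/P = 0.2438 × 0.0821 × 340 / 1.15 = 5.918 L

5.92 L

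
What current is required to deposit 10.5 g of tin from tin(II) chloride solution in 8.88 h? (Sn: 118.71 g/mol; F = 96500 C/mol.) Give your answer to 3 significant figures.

n(Sn) = 10.5 / 118.71 = 0.08845 mol
Sn²⁺ + 2e⁻ → Sn, so n(e⁻) = 2 × 0.08845 = 0.1769 mol
Q = 0.1769 × 96500 = 17070 C
I = Q / t = 17070 / 31968 s = 0.534 A

0.534 A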